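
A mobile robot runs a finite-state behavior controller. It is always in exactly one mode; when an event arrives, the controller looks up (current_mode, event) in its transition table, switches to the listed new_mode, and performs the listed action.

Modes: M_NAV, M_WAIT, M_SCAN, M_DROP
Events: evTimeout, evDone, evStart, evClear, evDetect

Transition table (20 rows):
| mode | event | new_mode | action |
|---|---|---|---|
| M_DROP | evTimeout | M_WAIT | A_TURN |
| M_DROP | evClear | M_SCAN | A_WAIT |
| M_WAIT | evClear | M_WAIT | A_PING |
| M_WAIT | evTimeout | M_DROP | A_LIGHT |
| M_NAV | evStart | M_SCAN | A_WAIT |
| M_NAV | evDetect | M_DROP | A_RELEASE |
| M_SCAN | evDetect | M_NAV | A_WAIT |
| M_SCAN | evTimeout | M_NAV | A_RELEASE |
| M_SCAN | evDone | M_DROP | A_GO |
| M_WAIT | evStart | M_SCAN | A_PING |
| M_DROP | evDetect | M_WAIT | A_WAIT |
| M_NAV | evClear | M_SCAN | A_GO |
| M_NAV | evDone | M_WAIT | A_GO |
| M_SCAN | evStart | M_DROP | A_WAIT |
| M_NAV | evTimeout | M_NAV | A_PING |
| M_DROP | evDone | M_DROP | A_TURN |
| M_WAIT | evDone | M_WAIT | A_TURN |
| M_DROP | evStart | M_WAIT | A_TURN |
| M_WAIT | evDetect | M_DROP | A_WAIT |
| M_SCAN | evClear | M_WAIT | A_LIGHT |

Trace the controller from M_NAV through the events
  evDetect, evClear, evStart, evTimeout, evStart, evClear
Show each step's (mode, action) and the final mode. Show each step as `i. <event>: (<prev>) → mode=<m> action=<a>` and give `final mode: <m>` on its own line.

final mode: M_WAIT

1. evDetect: (M_NAV) → mode=M_DROP action=A_RELEASE
2. evClear: (M_DROP) → mode=M_SCAN action=A_WAIT
3. evStart: (M_SCAN) → mode=M_DROP action=A_WAIT
4. evTimeout: (M_DROP) → mode=M_WAIT action=A_TURN
5. evStart: (M_WAIT) → mode=M_SCAN action=A_PING
6. evClear: (M_SCAN) → mode=M_WAIT action=A_LIGHT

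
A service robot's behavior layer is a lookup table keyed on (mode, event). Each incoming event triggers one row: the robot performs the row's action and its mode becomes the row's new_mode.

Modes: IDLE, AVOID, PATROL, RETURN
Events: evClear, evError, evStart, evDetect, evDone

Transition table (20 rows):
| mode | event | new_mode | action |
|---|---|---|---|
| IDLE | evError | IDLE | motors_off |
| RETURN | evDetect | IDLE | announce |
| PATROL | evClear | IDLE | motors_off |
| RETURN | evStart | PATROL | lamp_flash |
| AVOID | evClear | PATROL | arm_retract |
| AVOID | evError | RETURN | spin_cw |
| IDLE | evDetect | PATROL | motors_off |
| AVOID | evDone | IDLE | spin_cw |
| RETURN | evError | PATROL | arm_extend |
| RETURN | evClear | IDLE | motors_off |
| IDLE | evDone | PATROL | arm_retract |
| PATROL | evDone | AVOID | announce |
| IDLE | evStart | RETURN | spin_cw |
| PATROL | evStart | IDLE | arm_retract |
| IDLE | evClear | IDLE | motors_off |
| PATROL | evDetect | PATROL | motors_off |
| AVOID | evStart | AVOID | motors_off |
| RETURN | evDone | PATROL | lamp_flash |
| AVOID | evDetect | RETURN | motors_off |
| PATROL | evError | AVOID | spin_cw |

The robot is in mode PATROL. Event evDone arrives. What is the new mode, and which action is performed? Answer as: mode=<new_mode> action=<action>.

mode=AVOID action=announce

current mode = PATROL; filter table to that mode:
  (PATROL, evClear) → (IDLE, motors_off)
  (PATROL, evDone) → (AVOID, announce)  ← event matches
  (PATROL, evStart) → (IDLE, arm_retract)
  (PATROL, evDetect) → (PATROL, motors_off)
  (PATROL, evError) → (AVOID, spin_cw)
event = evDone selects (AVOID, announce)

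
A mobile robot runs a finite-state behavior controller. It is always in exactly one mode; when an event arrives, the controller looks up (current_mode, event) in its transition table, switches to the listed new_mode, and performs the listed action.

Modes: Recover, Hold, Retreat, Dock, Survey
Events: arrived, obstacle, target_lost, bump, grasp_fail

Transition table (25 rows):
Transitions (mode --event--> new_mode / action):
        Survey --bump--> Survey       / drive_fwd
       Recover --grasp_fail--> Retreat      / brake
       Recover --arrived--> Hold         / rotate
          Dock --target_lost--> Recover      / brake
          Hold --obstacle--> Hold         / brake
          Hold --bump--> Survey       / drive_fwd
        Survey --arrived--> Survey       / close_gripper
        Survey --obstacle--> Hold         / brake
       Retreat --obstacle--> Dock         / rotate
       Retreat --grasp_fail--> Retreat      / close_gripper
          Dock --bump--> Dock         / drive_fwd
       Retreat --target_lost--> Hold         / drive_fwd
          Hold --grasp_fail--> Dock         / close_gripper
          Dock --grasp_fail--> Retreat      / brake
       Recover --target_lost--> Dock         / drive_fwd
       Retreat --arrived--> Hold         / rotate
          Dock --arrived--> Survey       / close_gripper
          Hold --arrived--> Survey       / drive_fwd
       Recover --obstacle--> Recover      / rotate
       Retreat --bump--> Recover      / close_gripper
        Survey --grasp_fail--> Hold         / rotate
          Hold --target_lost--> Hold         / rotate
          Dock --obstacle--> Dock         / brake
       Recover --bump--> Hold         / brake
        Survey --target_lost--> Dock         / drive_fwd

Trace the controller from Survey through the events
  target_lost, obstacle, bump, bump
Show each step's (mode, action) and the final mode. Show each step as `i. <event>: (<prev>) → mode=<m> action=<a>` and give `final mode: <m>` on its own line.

final mode: Dock

1. target_lost: (Survey) → mode=Dock action=drive_fwd
2. obstacle: (Dock) → mode=Dock action=brake
3. bump: (Dock) → mode=Dock action=drive_fwd
4. bump: (Dock) → mode=Dock action=drive_fwd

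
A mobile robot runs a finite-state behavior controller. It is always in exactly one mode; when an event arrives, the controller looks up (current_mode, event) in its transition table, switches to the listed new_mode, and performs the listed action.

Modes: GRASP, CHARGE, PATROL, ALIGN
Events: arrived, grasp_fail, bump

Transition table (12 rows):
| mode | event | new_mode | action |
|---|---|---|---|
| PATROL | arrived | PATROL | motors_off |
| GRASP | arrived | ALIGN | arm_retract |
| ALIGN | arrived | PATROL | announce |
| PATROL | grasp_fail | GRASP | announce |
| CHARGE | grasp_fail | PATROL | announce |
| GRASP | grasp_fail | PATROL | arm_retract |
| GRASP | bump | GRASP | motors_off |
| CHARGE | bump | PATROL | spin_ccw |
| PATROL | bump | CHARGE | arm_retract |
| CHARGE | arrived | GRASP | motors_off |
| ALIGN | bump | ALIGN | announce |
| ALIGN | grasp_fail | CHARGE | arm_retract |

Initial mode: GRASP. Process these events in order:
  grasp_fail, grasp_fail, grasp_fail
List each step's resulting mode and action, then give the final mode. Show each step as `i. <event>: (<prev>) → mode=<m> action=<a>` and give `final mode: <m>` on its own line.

final mode: PATROL

1. grasp_fail: (GRASP) → mode=PATROL action=arm_retract
2. grasp_fail: (PATROL) → mode=GRASP action=announce
3. grasp_fail: (GRASP) → mode=PATROL action=arm_retract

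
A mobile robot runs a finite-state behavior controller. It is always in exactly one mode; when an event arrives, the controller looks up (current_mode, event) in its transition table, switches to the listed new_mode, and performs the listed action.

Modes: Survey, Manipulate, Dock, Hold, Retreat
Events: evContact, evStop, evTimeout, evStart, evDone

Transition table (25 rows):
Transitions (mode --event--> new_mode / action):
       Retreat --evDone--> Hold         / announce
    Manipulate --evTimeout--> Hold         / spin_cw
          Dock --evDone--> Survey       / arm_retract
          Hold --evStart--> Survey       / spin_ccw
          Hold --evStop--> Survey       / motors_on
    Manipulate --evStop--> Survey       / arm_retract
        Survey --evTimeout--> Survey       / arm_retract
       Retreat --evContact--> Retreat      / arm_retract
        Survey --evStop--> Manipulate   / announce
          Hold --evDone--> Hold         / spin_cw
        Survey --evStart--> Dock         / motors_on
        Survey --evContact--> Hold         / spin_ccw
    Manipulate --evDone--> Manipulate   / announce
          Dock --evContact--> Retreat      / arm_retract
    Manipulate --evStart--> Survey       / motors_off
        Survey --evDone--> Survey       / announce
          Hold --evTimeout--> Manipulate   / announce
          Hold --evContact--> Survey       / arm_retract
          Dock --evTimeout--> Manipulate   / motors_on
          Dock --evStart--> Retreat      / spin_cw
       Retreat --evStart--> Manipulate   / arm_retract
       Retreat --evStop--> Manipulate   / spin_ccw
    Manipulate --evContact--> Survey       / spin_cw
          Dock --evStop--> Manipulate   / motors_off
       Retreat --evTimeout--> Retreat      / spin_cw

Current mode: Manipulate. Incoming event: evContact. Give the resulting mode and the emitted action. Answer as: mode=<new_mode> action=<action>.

mode=Survey action=spin_cw

current mode = Manipulate; filter table to that mode:
  (Manipulate, evTimeout) → (Hold, spin_cw)
  (Manipulate, evStop) → (Survey, arm_retract)
  (Manipulate, evDone) → (Manipulate, announce)
  (Manipulate, evStart) → (Survey, motors_off)
  (Manipulate, evContact) → (Survey, spin_cw)  ← event matches
event = evContact selects (Survey, spin_cw)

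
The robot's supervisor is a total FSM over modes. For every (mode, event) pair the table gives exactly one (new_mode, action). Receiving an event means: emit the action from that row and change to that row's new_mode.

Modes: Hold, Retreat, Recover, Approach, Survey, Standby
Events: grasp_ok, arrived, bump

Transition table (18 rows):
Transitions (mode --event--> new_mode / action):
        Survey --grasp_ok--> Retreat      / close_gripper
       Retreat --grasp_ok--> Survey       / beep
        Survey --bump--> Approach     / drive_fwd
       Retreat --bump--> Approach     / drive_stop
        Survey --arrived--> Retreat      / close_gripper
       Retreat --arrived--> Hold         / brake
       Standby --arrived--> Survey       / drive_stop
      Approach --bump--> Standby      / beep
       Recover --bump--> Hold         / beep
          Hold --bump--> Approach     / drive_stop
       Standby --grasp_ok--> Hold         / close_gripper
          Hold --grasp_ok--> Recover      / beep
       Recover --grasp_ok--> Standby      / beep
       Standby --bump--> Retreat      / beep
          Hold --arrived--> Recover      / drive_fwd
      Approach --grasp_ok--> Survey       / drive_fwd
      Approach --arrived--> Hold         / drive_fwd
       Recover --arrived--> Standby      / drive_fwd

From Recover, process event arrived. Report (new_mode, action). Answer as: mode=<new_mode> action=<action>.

mode=Standby action=drive_fwd

current mode = Recover; filter table to that mode:
  (Recover, bump) → (Hold, beep)
  (Recover, grasp_ok) → (Standby, beep)
  (Recover, arrived) → (Standby, drive_fwd)  ← event matches
event = arrived selects (Standby, drive_fwd)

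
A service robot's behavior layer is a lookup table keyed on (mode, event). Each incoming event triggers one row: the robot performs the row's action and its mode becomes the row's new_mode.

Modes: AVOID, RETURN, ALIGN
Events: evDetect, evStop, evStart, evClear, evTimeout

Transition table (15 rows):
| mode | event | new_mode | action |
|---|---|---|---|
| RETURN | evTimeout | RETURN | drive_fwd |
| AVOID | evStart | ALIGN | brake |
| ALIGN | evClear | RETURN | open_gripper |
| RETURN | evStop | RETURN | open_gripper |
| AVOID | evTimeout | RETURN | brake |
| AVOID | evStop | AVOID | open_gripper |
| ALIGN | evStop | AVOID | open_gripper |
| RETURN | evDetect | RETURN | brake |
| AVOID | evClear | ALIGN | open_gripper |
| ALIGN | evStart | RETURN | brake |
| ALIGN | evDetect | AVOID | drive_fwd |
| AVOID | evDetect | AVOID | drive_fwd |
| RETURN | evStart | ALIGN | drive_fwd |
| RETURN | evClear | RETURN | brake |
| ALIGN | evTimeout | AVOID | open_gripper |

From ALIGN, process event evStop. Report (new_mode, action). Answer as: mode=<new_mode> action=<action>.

mode=AVOID action=open_gripper

current mode = ALIGN; filter table to that mode:
  (ALIGN, evClear) → (RETURN, open_gripper)
  (ALIGN, evStop) → (AVOID, open_gripper)  ← event matches
  (ALIGN, evStart) → (RETURN, brake)
  (ALIGN, evDetect) → (AVOID, drive_fwd)
  (ALIGN, evTimeout) → (AVOID, open_gripper)
event = evStop selects (AVOID, open_gripper)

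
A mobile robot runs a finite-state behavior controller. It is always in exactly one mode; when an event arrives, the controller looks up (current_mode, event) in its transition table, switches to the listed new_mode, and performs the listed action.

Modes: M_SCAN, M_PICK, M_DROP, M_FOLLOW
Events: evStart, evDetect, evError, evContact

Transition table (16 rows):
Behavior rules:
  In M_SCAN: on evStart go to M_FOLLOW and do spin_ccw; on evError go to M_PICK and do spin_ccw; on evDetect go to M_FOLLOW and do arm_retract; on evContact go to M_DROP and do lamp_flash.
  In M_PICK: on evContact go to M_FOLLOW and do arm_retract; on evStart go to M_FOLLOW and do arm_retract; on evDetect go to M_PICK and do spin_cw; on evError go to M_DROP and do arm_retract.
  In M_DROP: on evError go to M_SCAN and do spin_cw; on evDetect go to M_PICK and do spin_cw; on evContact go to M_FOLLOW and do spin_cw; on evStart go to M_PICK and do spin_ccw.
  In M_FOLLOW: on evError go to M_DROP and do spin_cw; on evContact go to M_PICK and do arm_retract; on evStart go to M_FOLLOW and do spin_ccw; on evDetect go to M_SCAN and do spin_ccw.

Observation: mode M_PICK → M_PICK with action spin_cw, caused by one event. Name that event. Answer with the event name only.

evDetect

try evStart: (M_PICK, evStart) → (M_FOLLOW, arm_retract)
try evDetect: (M_PICK, evDetect) → (M_PICK, spin_cw)  ← matches
try evError: (M_PICK, evError) → (M_DROP, arm_retract)
try evContact: (M_PICK, evContact) → (M_FOLLOW, arm_retract)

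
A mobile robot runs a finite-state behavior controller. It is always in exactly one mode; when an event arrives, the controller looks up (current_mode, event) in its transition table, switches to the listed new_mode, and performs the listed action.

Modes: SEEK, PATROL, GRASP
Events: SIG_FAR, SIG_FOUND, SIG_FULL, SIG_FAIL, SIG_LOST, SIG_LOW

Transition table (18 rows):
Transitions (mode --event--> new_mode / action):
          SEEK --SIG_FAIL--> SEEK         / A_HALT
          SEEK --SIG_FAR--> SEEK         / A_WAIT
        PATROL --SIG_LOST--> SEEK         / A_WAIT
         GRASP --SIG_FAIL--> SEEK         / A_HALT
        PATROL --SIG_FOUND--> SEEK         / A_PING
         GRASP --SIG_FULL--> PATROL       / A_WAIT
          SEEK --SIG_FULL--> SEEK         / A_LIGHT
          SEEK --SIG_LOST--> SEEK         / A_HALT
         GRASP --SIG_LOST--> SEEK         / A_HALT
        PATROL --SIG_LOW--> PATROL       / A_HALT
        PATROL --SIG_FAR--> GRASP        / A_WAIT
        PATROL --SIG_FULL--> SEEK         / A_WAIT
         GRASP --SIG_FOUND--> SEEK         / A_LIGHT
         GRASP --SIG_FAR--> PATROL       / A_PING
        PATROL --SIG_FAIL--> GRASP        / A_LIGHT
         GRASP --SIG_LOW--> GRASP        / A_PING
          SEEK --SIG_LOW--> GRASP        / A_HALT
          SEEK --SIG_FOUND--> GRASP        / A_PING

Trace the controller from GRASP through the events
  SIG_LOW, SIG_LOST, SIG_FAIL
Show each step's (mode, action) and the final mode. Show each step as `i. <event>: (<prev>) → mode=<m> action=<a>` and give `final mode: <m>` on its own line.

1. SIG_LOW: (GRASP) → mode=GRASP action=A_PING
2. SIG_LOST: (GRASP) → mode=SEEK action=A_HALT
3. SIG_FAIL: (SEEK) → mode=SEEK action=A_HALT

final mode: SEEK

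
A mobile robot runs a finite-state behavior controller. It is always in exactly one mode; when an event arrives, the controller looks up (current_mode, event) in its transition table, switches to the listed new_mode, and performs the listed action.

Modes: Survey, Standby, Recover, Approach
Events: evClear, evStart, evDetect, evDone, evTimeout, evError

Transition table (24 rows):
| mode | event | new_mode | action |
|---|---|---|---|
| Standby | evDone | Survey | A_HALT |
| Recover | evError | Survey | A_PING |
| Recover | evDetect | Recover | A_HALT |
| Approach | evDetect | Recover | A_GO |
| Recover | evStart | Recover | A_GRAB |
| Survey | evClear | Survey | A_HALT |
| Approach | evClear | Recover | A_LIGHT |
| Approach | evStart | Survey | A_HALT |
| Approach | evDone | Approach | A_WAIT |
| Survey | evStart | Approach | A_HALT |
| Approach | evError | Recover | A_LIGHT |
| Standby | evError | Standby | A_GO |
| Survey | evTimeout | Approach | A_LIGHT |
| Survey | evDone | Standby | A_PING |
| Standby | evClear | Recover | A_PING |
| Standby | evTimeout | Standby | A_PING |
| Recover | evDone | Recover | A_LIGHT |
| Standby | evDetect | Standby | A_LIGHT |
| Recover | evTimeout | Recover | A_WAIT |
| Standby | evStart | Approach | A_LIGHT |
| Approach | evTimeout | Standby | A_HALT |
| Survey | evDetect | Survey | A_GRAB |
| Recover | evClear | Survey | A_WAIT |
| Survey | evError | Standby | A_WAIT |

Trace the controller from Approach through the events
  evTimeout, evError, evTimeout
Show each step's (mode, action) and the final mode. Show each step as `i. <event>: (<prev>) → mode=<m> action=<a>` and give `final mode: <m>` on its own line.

final mode: Standby

1. evTimeout: (Approach) → mode=Standby action=A_HALT
2. evError: (Standby) → mode=Standby action=A_GO
3. evTimeout: (Standby) → mode=Standby action=A_PING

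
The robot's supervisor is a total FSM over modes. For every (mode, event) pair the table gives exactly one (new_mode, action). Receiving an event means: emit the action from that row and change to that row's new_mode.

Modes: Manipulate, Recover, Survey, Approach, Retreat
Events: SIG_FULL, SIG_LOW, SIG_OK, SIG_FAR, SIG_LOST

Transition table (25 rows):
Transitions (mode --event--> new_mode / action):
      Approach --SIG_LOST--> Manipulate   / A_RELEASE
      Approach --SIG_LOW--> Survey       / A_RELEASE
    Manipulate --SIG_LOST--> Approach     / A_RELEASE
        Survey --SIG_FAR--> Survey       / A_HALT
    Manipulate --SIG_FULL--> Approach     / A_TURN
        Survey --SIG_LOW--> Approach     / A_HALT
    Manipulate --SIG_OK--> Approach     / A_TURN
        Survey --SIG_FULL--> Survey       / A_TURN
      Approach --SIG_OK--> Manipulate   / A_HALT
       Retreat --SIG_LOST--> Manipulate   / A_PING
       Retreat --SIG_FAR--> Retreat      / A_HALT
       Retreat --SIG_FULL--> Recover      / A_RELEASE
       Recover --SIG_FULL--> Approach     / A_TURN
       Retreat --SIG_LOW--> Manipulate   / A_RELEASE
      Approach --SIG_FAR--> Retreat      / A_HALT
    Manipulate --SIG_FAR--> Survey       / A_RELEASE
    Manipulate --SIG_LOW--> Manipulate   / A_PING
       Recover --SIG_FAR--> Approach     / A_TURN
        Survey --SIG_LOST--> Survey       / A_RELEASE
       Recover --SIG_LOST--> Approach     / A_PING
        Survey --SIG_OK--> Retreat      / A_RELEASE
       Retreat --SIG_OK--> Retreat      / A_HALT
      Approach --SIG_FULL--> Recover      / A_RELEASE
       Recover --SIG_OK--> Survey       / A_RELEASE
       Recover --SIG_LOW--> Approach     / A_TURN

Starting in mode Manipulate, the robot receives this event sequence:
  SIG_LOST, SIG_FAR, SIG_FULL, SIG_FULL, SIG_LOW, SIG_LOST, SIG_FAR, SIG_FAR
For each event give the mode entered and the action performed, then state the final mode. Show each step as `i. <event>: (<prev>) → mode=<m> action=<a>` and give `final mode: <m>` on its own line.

final mode: Survey

1. SIG_LOST: (Manipulate) → mode=Approach action=A_RELEASE
2. SIG_FAR: (Approach) → mode=Retreat action=A_HALT
3. SIG_FULL: (Retreat) → mode=Recover action=A_RELEASE
4. SIG_FULL: (Recover) → mode=Approach action=A_TURN
5. SIG_LOW: (Approach) → mode=Survey action=A_RELEASE
6. SIG_LOST: (Survey) → mode=Survey action=A_RELEASE
7. SIG_FAR: (Survey) → mode=Survey action=A_HALT
8. SIG_FAR: (Survey) → mode=Survey action=A_HALT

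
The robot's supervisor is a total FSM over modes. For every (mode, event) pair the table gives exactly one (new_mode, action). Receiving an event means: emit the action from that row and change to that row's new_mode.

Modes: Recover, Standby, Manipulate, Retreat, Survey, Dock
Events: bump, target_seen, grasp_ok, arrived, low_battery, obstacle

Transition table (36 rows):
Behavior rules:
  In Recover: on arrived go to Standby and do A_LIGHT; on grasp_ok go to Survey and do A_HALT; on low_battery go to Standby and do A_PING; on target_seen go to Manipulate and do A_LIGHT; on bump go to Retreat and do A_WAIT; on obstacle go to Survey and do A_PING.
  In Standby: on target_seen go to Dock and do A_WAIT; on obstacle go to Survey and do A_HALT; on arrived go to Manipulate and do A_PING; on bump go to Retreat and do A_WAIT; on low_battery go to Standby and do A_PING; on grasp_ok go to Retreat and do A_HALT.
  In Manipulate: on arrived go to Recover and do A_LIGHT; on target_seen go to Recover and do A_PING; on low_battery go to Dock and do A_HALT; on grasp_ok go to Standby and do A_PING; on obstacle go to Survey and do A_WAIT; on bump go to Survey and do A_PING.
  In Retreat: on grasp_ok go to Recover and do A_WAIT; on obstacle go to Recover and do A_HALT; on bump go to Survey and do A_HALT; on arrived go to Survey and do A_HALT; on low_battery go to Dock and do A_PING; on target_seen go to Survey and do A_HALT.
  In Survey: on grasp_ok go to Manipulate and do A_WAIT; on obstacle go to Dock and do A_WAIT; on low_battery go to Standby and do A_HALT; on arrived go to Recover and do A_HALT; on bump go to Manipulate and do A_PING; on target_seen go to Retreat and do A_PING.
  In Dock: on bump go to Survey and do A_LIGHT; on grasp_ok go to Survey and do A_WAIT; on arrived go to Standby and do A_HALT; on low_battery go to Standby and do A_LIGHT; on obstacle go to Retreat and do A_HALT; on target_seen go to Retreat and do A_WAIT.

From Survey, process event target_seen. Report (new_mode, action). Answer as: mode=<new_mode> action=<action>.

current mode = Survey; filter table to that mode:
  (Survey, grasp_ok) → (Manipulate, A_WAIT)
  (Survey, obstacle) → (Dock, A_WAIT)
  (Survey, low_battery) → (Standby, A_HALT)
  (Survey, arrived) → (Recover, A_HALT)
  (Survey, bump) → (Manipulate, A_PING)
  (Survey, target_seen) → (Retreat, A_PING)  ← event matches
event = target_seen selects (Retreat, A_PING)

mode=Retreat action=A_PING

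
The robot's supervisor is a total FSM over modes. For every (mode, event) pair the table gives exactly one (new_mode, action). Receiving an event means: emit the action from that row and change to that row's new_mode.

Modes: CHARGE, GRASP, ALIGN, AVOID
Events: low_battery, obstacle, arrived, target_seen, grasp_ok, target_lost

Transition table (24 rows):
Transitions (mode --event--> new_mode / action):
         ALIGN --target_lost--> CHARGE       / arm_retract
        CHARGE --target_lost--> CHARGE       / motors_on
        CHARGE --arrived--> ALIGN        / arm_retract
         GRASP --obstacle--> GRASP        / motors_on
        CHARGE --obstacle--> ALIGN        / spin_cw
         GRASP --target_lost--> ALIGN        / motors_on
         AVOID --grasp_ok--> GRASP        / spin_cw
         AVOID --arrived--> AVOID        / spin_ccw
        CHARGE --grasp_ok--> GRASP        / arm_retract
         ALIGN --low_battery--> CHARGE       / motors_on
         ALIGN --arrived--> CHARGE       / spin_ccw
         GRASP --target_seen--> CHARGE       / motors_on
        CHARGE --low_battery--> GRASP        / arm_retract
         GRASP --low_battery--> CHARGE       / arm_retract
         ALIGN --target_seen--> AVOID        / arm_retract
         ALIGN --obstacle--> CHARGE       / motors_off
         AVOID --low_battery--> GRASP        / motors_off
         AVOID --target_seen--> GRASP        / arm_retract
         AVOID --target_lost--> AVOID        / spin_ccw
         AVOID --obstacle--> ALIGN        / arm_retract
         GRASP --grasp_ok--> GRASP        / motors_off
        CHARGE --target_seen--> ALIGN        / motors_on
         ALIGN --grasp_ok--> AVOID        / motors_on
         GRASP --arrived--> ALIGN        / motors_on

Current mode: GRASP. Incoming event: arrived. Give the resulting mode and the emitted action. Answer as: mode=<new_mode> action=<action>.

mode=ALIGN action=motors_on

current mode = GRASP; filter table to that mode:
  (GRASP, obstacle) → (GRASP, motors_on)
  (GRASP, target_lost) → (ALIGN, motors_on)
  (GRASP, target_seen) → (CHARGE, motors_on)
  (GRASP, low_battery) → (CHARGE, arm_retract)
  (GRASP, grasp_ok) → (GRASP, motors_off)
  (GRASP, arrived) → (ALIGN, motors_on)  ← event matches
event = arrived selects (ALIGN, motors_on)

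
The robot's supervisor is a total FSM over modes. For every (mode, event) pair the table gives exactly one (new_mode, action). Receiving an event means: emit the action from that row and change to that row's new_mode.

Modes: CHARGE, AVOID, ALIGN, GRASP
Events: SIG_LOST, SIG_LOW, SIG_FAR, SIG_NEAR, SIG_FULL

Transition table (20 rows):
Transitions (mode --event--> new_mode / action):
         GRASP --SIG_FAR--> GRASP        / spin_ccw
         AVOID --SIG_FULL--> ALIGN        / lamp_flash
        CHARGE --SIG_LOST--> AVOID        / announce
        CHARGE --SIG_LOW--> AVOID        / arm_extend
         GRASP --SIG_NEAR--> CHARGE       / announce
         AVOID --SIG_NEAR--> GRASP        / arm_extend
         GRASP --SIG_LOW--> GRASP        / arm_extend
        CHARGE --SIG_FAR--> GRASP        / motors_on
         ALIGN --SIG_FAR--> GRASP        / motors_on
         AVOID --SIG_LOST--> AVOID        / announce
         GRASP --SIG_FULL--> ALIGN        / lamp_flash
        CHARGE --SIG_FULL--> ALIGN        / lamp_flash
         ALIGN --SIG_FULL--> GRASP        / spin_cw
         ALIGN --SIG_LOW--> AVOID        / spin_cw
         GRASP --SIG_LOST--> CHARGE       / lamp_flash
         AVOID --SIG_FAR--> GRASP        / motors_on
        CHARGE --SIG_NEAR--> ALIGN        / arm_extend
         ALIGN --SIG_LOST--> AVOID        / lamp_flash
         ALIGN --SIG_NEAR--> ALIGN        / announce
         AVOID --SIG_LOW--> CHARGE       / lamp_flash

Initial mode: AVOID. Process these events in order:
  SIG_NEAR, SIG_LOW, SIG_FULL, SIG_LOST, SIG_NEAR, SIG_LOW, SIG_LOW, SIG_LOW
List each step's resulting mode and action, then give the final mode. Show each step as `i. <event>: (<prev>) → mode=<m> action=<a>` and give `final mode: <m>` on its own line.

final mode: GRASP

1. SIG_NEAR: (AVOID) → mode=GRASP action=arm_extend
2. SIG_LOW: (GRASP) → mode=GRASP action=arm_extend
3. SIG_FULL: (GRASP) → mode=ALIGN action=lamp_flash
4. SIG_LOST: (ALIGN) → mode=AVOID action=lamp_flash
5. SIG_NEAR: (AVOID) → mode=GRASP action=arm_extend
6. SIG_LOW: (GRASP) → mode=GRASP action=arm_extend
7. SIG_LOW: (GRASP) → mode=GRASP action=arm_extend
8. SIG_LOW: (GRASP) → mode=GRASP action=arm_extend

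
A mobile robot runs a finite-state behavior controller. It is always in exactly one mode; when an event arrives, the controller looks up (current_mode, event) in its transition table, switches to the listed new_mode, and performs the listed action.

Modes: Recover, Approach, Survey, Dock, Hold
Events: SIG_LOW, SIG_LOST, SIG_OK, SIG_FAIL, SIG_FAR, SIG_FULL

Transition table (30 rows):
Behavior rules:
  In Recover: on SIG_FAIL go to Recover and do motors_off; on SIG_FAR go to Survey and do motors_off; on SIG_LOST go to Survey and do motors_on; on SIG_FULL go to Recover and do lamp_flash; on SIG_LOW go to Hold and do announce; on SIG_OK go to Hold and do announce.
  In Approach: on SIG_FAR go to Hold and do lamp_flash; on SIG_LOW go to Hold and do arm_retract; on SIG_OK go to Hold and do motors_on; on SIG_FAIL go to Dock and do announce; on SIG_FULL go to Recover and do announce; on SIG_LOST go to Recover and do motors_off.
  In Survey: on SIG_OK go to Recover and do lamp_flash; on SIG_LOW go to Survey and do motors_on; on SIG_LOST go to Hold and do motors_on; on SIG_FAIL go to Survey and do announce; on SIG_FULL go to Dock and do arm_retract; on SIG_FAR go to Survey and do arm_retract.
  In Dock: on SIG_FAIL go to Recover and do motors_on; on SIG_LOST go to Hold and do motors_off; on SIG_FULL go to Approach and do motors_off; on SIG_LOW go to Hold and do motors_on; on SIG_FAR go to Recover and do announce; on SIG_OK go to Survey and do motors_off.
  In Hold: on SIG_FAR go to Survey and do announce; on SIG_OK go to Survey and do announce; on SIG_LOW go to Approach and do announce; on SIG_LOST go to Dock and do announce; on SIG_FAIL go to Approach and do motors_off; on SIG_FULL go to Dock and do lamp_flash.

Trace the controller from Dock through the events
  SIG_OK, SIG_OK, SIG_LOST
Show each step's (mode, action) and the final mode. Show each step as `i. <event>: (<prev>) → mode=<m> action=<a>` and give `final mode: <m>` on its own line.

1. SIG_OK: (Dock) → mode=Survey action=motors_off
2. SIG_OK: (Survey) → mode=Recover action=lamp_flash
3. SIG_LOST: (Recover) → mode=Survey action=motors_on

final mode: Survey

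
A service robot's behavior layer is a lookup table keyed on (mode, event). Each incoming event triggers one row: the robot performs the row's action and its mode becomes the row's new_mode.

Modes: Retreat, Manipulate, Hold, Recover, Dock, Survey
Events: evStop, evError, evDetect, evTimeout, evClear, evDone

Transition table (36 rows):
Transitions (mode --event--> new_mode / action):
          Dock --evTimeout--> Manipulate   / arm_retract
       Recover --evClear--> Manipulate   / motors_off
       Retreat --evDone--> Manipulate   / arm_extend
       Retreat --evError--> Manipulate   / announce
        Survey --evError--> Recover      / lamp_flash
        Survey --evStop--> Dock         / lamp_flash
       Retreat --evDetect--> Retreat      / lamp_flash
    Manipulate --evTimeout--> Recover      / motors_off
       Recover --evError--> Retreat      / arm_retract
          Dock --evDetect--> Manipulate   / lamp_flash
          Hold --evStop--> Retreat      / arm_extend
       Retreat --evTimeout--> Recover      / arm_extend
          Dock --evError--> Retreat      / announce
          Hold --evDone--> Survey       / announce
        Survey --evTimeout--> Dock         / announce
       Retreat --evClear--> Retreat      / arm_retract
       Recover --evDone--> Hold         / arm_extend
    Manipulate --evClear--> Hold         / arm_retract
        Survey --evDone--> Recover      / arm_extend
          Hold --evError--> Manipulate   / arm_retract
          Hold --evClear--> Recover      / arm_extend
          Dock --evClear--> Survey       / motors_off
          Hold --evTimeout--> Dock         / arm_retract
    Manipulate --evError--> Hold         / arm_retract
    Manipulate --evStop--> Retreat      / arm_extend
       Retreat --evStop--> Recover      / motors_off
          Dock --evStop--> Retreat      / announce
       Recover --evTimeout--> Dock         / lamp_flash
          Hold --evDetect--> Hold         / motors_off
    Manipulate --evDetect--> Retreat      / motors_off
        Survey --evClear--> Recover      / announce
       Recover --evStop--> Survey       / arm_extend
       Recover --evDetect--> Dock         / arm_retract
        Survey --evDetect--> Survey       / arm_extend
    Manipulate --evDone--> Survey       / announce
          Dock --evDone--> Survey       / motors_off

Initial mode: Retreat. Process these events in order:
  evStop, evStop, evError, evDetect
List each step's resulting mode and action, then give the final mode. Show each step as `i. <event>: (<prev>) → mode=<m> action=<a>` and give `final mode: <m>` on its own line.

final mode: Dock

1. evStop: (Retreat) → mode=Recover action=motors_off
2. evStop: (Recover) → mode=Survey action=arm_extend
3. evError: (Survey) → mode=Recover action=lamp_flash
4. evDetect: (Recover) → mode=Dock action=arm_retract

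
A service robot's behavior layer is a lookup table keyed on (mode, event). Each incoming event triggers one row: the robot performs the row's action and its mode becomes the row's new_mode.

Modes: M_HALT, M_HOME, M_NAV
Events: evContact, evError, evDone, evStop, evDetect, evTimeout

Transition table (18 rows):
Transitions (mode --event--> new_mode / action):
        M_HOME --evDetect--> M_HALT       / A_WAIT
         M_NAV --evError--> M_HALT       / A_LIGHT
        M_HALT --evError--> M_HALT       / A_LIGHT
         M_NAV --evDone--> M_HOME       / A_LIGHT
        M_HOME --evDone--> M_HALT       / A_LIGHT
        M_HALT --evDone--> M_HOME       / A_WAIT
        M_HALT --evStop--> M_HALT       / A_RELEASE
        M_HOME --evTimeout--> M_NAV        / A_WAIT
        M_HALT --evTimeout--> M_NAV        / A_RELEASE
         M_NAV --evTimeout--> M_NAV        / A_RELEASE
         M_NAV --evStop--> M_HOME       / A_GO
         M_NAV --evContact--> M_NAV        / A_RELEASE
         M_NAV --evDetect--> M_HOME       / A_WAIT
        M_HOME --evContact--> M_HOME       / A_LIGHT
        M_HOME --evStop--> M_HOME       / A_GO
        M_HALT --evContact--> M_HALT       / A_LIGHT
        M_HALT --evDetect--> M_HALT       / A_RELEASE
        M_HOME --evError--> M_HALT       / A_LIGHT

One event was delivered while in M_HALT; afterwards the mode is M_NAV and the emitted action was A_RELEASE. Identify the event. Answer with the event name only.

try evContact: (M_HALT, evContact) → (M_HALT, A_LIGHT)
try evError: (M_HALT, evError) → (M_HALT, A_LIGHT)
try evDone: (M_HALT, evDone) → (M_HOME, A_WAIT)
try evStop: (M_HALT, evStop) → (M_HALT, A_RELEASE)
try evDetect: (M_HALT, evDetect) → (M_HALT, A_RELEASE)
try evTimeout: (M_HALT, evTimeout) → (M_NAV, A_RELEASE)  ← matches

evTimeout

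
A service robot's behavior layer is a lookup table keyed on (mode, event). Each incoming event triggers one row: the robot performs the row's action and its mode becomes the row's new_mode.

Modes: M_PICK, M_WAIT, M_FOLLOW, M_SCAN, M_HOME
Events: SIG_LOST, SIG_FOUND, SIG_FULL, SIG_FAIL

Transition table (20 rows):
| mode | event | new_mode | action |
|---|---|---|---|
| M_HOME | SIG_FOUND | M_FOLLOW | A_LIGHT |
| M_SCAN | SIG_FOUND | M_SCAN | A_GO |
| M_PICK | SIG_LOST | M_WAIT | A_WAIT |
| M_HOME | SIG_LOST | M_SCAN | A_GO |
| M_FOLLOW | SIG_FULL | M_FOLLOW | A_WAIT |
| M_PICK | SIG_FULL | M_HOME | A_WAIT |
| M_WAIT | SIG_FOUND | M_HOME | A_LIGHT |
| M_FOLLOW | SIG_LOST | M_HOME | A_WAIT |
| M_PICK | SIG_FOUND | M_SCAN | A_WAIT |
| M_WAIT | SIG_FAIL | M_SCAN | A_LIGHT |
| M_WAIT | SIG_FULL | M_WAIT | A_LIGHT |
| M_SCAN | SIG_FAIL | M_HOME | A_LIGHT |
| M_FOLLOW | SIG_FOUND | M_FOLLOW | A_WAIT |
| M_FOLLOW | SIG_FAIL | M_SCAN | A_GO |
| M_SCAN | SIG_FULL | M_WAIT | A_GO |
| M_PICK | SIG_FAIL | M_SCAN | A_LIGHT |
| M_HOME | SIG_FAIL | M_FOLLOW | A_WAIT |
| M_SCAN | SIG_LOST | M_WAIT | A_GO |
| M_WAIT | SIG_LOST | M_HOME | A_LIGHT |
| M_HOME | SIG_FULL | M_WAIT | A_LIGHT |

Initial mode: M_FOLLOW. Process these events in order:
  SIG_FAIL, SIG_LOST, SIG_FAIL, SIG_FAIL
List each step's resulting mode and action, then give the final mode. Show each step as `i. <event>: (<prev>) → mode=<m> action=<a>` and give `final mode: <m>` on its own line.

final mode: M_HOME

1. SIG_FAIL: (M_FOLLOW) → mode=M_SCAN action=A_GO
2. SIG_LOST: (M_SCAN) → mode=M_WAIT action=A_GO
3. SIG_FAIL: (M_WAIT) → mode=M_SCAN action=A_LIGHT
4. SIG_FAIL: (M_SCAN) → mode=M_HOME action=A_LIGHT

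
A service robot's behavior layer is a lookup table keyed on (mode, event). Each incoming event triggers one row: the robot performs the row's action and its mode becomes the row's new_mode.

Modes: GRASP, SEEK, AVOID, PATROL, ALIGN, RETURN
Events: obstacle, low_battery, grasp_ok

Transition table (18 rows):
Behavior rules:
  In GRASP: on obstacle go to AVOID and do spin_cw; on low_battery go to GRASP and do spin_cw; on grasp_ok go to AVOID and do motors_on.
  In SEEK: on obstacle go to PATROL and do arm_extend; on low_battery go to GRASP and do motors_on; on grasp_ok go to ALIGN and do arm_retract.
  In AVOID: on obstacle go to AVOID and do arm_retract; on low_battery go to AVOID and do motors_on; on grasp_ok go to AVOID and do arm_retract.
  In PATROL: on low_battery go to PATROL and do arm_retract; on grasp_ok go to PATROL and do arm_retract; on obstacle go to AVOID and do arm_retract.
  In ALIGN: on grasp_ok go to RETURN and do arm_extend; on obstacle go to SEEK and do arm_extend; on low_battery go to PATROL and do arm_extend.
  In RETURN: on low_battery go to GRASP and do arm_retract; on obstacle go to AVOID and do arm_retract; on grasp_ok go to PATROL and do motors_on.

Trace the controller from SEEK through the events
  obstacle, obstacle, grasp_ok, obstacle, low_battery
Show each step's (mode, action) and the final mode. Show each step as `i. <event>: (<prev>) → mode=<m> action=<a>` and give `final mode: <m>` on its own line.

1. obstacle: (SEEK) → mode=PATROL action=arm_extend
2. obstacle: (PATROL) → mode=AVOID action=arm_retract
3. grasp_ok: (AVOID) → mode=AVOID action=arm_retract
4. obstacle: (AVOID) → mode=AVOID action=arm_retract
5. low_battery: (AVOID) → mode=AVOID action=motors_on

final mode: AVOID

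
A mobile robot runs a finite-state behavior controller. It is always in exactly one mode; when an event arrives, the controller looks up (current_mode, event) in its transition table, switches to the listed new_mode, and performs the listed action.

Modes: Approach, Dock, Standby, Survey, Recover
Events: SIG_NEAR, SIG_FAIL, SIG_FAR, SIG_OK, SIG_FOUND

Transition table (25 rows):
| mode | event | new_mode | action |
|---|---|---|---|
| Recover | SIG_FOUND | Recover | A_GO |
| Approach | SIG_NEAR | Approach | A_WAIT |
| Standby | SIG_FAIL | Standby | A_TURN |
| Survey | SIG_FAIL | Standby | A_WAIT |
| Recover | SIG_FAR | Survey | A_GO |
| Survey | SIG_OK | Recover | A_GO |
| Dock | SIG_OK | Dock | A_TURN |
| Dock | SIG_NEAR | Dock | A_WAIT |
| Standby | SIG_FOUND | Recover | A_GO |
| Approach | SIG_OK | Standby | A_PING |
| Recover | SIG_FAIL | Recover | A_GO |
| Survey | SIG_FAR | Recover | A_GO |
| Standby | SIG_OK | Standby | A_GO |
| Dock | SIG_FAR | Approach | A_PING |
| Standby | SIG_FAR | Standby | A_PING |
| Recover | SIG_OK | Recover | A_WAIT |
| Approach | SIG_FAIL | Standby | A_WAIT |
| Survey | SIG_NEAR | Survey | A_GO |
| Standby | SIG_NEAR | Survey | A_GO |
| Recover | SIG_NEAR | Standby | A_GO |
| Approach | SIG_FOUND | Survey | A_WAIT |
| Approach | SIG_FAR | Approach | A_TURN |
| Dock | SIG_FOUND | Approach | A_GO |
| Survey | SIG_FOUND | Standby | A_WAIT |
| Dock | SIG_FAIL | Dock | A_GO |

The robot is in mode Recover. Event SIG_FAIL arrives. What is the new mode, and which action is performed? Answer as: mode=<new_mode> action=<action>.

current mode = Recover; filter table to that mode:
  (Recover, SIG_FOUND) → (Recover, A_GO)
  (Recover, SIG_FAR) → (Survey, A_GO)
  (Recover, SIG_FAIL) → (Recover, A_GO)  ← event matches
  (Recover, SIG_OK) → (Recover, A_WAIT)
  (Recover, SIG_NEAR) → (Standby, A_GO)
event = SIG_FAIL selects (Recover, A_GO)

mode=Recover action=A_GO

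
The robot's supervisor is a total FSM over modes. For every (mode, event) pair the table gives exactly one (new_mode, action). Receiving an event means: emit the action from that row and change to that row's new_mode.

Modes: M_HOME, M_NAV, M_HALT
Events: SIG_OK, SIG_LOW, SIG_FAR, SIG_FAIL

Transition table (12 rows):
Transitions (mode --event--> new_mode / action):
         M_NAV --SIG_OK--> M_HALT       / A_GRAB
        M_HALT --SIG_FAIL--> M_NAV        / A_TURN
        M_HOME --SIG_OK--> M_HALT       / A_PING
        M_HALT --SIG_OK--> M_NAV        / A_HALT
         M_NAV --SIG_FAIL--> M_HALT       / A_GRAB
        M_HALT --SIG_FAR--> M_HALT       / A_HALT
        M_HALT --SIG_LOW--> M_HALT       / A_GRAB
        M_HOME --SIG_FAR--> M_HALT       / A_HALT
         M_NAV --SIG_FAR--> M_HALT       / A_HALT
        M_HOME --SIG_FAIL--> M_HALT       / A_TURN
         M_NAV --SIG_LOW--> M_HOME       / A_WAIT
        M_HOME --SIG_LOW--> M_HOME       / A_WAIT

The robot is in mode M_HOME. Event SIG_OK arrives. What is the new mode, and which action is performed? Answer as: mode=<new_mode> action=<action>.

mode=M_HALT action=A_PING

current mode = M_HOME; filter table to that mode:
  (M_HOME, SIG_OK) → (M_HALT, A_PING)  ← event matches
  (M_HOME, SIG_FAR) → (M_HALT, A_HALT)
  (M_HOME, SIG_FAIL) → (M_HALT, A_TURN)
  (M_HOME, SIG_LOW) → (M_HOME, A_WAIT)
event = SIG_OK selects (M_HALT, A_PING)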